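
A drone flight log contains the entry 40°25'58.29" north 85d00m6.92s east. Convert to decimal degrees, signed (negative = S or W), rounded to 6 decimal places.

φ: 40° + 25/60 + 58.29/3600 = 40 + 0.416667 + 0.016192 = 40.4328583
N → positive
Lon: 85 + 0/60 + 6.92/3600 = 85.0019222
E → positive

40.432858, 85.001922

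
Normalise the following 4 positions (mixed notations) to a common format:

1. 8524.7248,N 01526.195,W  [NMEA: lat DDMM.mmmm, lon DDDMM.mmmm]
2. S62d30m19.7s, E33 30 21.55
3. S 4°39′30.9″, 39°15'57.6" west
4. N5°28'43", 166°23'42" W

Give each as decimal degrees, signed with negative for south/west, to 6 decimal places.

1. 85.412080, -15.436583
2. -62.505472, 33.505986
3. -4.658583, -39.266000
4. 5.478611, -166.395000

Point 1:
  Latitude: split at 2 digits → 85° and 24.7248′; 85 + 24.7248/60 = 85.4120800
  N ⇒ keep positive
  Longitude: split at 3 digits → 015° and 26.195′; 15 + 26.195/60 = 15.4365833
  W ⇒ negate
Point 2:
  Lat: 30′ + 19.7″ = 30.32833′; 62 + 30.32833/60 = 62.5054722
  S → negative
  λ: 30′ + 21.55″ = 30.35917′; 33 + 30.35917/60 = 33.5059861
  E → positive
Point 3:
  Latitude: 4 + 39/60 + 30.9/3600 = 4.6585833
  S ⇒ negate
  Lon: 39 + 15/60 + 57.6/3600 = 39.2660000
  hemisphere W, so the sign is −
Point 4:
  Latitude: 5° + 28/60 + 43/3600 = 5 + 0.466667 + 0.011944 = 5.4786111
  N ⇒ keep positive
  Lon: 166° + 23/60 + 42/3600 = 166 + 0.383333 + 0.011667 = 166.3950000
  W ⇒ negate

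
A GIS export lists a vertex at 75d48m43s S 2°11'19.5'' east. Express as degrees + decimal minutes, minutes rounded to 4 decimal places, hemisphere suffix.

75° 48.7167′ S, 2° 11.3250′ E

φ: seconds/60 = 0.71667; minutes = 48 + 0.71667 = 48.716667
Longitude: 11 + 19.5/60 = 11.325000′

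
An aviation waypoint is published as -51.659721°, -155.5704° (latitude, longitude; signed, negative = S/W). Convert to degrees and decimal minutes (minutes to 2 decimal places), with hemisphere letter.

51° 39.58′ S, 155° 34.22′ W

Latitude is negative → S; |value| = 51.659721
φ: fractional part 0.659721 → 39.5833 minutes
Longitude is negative → W; |value| = 155.570400
λ: fractional part 0.570400 → 34.2240 minutes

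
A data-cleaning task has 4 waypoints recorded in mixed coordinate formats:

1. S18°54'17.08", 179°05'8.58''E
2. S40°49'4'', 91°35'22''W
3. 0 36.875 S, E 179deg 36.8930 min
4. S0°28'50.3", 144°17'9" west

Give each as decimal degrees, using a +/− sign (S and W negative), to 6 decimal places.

1. -18.904744, 179.085717
2. -40.817778, -91.589444
3. -0.614583, 179.614883
4. -0.480639, -144.285833

Point 1:
  Latitude: 18 + 54/60 + 17.08/3600 = 18.9047444
  S ⇒ negate
  λ: 179 + 5/60 + 8.58/3600 = 179.0857167
  E → positive
Point 2:
  Latitude: 40 + 49/60 + 4/3600 = 40.8177778
  S ⇒ negate
  Lon: 91° + 35/60 + 22/3600 = 91 + 0.583333 + 0.006111 = 91.5894444
  W ⇒ negate
Point 3:
  Lat: 0 + 36.875/60 = 0.6145833
  hemisphere S, so the sign is −
  λ: 179 + 36.893/60 = 179.6148833
  E ⇒ keep positive
Point 4:
  Lat: 0° + 28/60 + 50.3/3600 = 0 + 0.466667 + 0.013972 = 0.4806389
  S ⇒ negate
  Lon: 144° + 17/60 + 9/3600 = 144 + 0.283333 + 0.002500 = 144.2858333
  W ⇒ negate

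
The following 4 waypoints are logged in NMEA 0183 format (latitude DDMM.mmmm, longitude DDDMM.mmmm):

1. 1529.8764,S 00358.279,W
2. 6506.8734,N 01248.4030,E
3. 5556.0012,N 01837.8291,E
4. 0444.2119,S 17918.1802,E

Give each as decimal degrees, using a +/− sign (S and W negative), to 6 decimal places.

Point 1:
  Latitude: degrees = first 2 digits = 15, minutes = 29.8764; 15 + 29.8764/60 = 15.4979400
  S ⇒ negate
  λ: degrees = first 3 digits = 3, minutes = 58.279; 3 + 58.279/60 = 3.9713167
  W ⇒ negate
Point 2:
  Latitude: split at 2 digits → 65° and 6.8734′; 65 + 6.8734/60 = 65.1145567
  N ⇒ keep positive
  λ: degrees = first 3 digits = 12, minutes = 48.403; 12 + 48.403/60 = 12.8067167
  E → positive
Point 3:
  φ: degrees = first 2 digits = 55, minutes = 56.0012; 55 + 56.0012/60 = 55.9333533
  N → positive
  Lon: split at 3 digits → 018° and 37.8291′; 18 + 37.8291/60 = 18.6304850
  E → positive
Point 4:
  φ: split at 2 digits → 04° and 44.2119′; 4 + 44.2119/60 = 4.7368650
  S → negative
  Lon: degrees = first 3 digits = 179, minutes = 18.1802; 179 + 18.1802/60 = 179.3030033
  E → positive

1. -15.497940, -3.971317
2. 65.114557, 12.806717
3. 55.933353, 18.630485
4. -4.736865, 179.303003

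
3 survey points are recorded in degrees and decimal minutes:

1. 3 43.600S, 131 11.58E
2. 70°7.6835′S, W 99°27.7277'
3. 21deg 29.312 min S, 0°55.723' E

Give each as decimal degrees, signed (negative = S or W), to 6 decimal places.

Point 1:
  Lat: 3 + 43.6/60 = 3.7266667
  S ⇒ negate
  Longitude: 131 + 11.58/60 = 131.1930000
  E → positive
Point 2:
  Latitude: 7.6835′ = 0.128058°; total 70.1280583
  S ⇒ negate
  Longitude: 27.7277′ = 0.462128°; total 99.4621283
  W → negative
Point 3:
  φ: 29.312′ = 0.488533°; total 21.4885333
  hemisphere S, so the sign is −
  Lon: 55.723′ = 0.928717°; total 0.9287167
  E ⇒ keep positive

1. -3.726667, 131.193000
2. -70.128058, -99.462128
3. -21.488533, 0.928717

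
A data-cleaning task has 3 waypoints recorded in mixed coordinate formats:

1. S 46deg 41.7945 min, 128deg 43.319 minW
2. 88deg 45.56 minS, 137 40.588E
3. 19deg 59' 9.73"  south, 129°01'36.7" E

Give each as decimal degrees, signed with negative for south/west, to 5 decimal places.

Point 1:
  φ: 46 + 41.7945/60 = 46.696575
  hemisphere S, so the sign is −
  Lon: 128 + 43.319/60 = 128.721983
  W → negative
Point 2:
  φ: 88 + 45.56/60 = 88.759333
  S ⇒ negate
  Longitude: 40.588′ = 0.676467°; total 137.676467
  E → positive
Point 3:
  Lat: 19° + 59/60 + 9.73/3600 = 19 + 0.983333 + 0.002703 = 19.986036
  S → negative
  Lon: 129° + 1/60 + 36.7/3600 = 129 + 0.016667 + 0.010194 = 129.026861
  E → positive

1. -46.69658, -128.72198
2. -88.75933, 137.67647
3. -19.98604, 129.02686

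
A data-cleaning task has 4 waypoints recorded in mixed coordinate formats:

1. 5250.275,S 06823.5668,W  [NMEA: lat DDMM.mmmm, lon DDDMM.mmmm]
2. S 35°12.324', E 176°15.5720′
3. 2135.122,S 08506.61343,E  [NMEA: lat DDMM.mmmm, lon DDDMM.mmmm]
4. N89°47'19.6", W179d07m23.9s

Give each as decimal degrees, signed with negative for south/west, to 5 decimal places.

Point 1:
  Lat: degrees = first 2 digits = 52, minutes = 50.275; 52 + 50.275/60 = 52.837917
  S ⇒ negate
  Longitude: degrees = first 3 digits = 68, minutes = 23.5668; 68 + 23.5668/60 = 68.392780
  hemisphere W, so the sign is −
Point 2:
  φ: 12.324′ = 0.205400°; total 35.205400
  S → negative
  Longitude: 15.572′ = 0.259533°; total 176.259533
  E → positive
Point 3:
  Lat: degrees = first 2 digits = 21, minutes = 35.122; 21 + 35.122/60 = 21.585367
  S → negative
  λ: degrees = first 3 digits = 85, minutes = 6.61343; 85 + 6.61343/60 = 85.110224
  E → positive
Point 4:
  Lat: 47′ + 19.6″ = 47.32667′; 89 + 47.32667/60 = 89.788778
  N → positive
  λ: 179° + 7/60 + 23.9/3600 = 179 + 0.116667 + 0.006639 = 179.123306
  W → negative

1. -52.83792, -68.39278
2. -35.20540, 176.25953
3. -21.58537, 85.11022
4. 89.78878, -179.12331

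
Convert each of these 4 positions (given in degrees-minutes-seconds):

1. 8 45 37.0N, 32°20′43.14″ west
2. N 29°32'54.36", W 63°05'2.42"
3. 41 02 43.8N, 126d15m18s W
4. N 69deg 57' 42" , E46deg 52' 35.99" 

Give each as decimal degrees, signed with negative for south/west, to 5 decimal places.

1. 8.76028, -32.34532
2. 29.54843, -63.08401
3. 41.04550, -126.25500
4. 69.96167, 46.87666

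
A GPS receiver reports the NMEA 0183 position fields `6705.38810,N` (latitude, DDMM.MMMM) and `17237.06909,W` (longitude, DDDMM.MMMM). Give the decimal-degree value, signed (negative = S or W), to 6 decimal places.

φ: split at 2 digits → 67° and 5.3881′; 67 + 5.3881/60 = 67.0898017
N → positive
Lon: split at 3 digits → 172° and 37.06909′; 172 + 37.06909/60 = 172.6178182
W → negative

67.089802, -172.617818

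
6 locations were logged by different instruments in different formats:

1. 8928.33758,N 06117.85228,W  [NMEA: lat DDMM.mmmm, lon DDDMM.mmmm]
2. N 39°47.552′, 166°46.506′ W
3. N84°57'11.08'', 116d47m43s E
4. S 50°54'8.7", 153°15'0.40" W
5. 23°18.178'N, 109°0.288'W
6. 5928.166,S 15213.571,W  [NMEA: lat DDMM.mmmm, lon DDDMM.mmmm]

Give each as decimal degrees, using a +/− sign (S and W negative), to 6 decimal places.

1. 89.472293, -61.297538
2. 39.792533, -166.775100
3. 84.953078, 116.795278
4. -50.902417, -153.250111
5. 23.302967, -109.004800
6. -59.469433, -152.226183

Point 1:
  Lat: degrees = first 2 digits = 89, minutes = 28.33758; 89 + 28.33758/60 = 89.4722930
  N ⇒ keep positive
  λ: degrees = first 3 digits = 61, minutes = 17.85228; 61 + 17.85228/60 = 61.2975380
  W ⇒ negate
Point 2:
  φ: 47.552′ = 0.792533°; total 39.7925333
  N ⇒ keep positive
  Longitude: 166 + 46.506/60 = 166.7751000
  W → negative
Point 3:
  Lat: 57′ + 11.08″ = 57.18467′; 84 + 57.18467/60 = 84.9530778
  N ⇒ keep positive
  Longitude: 116 + 47/60 + 43/3600 = 116.7952778
  E → positive
Point 4:
  Lat: 50° + 54/60 + 8.7/3600 = 50 + 0.900000 + 0.002417 = 50.9024167
  S → negative
  Longitude: 153 + 15/60 + 0.4/3600 = 153.2501111
  W ⇒ negate
Point 5:
  Latitude: 23 + 18.178/60 = 23.3029667
  N ⇒ keep positive
  Lon: 0.288′ = 0.004800°; total 109.0048000
  W ⇒ negate
Point 6:
  Lat: degrees = first 2 digits = 59, minutes = 28.166; 59 + 28.166/60 = 59.4694333
  S ⇒ negate
  Lon: split at 3 digits → 152° and 13.571′; 152 + 13.571/60 = 152.2261833
  hemisphere W, so the sign is −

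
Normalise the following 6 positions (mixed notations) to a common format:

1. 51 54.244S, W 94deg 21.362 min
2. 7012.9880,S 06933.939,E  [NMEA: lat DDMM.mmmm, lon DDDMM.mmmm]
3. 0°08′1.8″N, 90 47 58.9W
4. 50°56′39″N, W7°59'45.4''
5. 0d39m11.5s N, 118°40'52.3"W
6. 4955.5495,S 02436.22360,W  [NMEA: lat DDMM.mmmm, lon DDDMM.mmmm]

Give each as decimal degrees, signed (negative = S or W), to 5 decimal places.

Point 1:
  Latitude: 51 + 54.244/60 = 51.904067
  S ⇒ negate
  Lon: 21.362′ = 0.356033°; total 94.356033
  W ⇒ negate
Point 2:
  Lat: degrees = first 2 digits = 70, minutes = 12.988; 70 + 12.988/60 = 70.216467
  S ⇒ negate
  λ: split at 3 digits → 069° and 33.939′; 69 + 33.939/60 = 69.565650
  E → positive
Point 3:
  Lat: 8′ + 1.8″ = 8.03000′; 0 + 8.03000/60 = 0.133833
  N ⇒ keep positive
  Longitude: 90 + 47/60 + 58.9/3600 = 90.799694
  W → negative
Point 4:
  Latitude: 50° + 56/60 + 39/3600 = 50 + 0.933333 + 0.010833 = 50.944167
  N → positive
  Longitude: 7° + 59/60 + 45.4/3600 = 7 + 0.983333 + 0.012611 = 7.995944
  W → negative
Point 5:
  Latitude: 0° + 39/60 + 11.5/3600 = 0 + 0.650000 + 0.003194 = 0.653194
  N ⇒ keep positive
  λ: 40′ + 52.3″ = 40.87167′; 118 + 40.87167/60 = 118.681194
  W ⇒ negate
Point 6:
  φ: degrees = first 2 digits = 49, minutes = 55.5495; 49 + 55.5495/60 = 49.925825
  S → negative
  Lon: degrees = first 3 digits = 24, minutes = 36.2236; 24 + 36.2236/60 = 24.603727
  W → negative

1. -51.90407, -94.35603
2. -70.21647, 69.56565
3. 0.13383, -90.79969
4. 50.94417, -7.99594
5. 0.65319, -118.68119
6. -49.92583, -24.60373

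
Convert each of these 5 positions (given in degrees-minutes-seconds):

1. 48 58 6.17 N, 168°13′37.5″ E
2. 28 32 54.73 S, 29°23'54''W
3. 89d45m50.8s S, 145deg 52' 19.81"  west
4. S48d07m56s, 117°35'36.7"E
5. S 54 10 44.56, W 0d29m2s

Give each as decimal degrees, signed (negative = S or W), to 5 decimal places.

Point 1:
  Latitude: 48° + 58/60 + 6.17/3600 = 48 + 0.966667 + 0.001714 = 48.968381
  N ⇒ keep positive
  λ: 168° + 13/60 + 37.5/3600 = 168 + 0.216667 + 0.010417 = 168.227083
  E → positive
Point 2:
  Lat: 28° + 32/60 + 54.73/3600 = 28 + 0.533333 + 0.015203 = 28.548536
  S ⇒ negate
  λ: 23′ + 54″ = 23.90000′; 29 + 23.90000/60 = 29.398333
  W → negative
Point 3:
  Lat: 89° + 45/60 + 50.8/3600 = 89 + 0.750000 + 0.014111 = 89.764111
  S → negative
  Lon: 145 + 52/60 + 19.81/3600 = 145.872169
  W → negative
Point 4:
  Latitude: 48° + 7/60 + 56/3600 = 48 + 0.116667 + 0.015556 = 48.132222
  S ⇒ negate
  Lon: 117 + 35/60 + 36.7/3600 = 117.593528
  E → positive
Point 5:
  φ: 54 + 10/60 + 44.56/3600 = 54.179044
  hemisphere S, so the sign is −
  Longitude: 29′ + 2″ = 29.03333′; 0 + 29.03333/60 = 0.483889
  W ⇒ negate

1. 48.96838, 168.22708
2. -28.54854, -29.39833
3. -89.76411, -145.87217
4. -48.13222, 117.59353
5. -54.17904, -0.48389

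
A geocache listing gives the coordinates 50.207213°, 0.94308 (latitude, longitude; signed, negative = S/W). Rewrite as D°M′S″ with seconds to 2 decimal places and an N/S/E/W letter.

Latitude: whole degrees 50; 12.43278′ → 12′ and 25.9668″
λ: 0.943080° → 56.58480′; 0.58480 × 60 = 35.0880″

50°12′25.97″ N, 0°56′35.09″ E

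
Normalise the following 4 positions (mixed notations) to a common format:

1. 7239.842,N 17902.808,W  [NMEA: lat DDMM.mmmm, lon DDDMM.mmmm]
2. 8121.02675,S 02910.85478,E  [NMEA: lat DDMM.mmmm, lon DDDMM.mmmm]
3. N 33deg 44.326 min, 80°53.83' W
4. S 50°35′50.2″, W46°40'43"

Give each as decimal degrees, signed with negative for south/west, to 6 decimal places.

Point 1:
  Latitude: degrees = first 2 digits = 72, minutes = 39.842; 72 + 39.842/60 = 72.6640333
  N ⇒ keep positive
  λ: degrees = first 3 digits = 179, minutes = 2.808; 179 + 2.808/60 = 179.0468000
  hemisphere W, so the sign is −
Point 2:
  Lat: degrees = first 2 digits = 81, minutes = 21.02675; 81 + 21.02675/60 = 81.3504458
  hemisphere S, so the sign is −
  Longitude: split at 3 digits → 029° and 10.85478′; 29 + 10.85478/60 = 29.1809130
  E → positive
Point 3:
  Latitude: 33 + 44.326/60 = 33.7387667
  N ⇒ keep positive
  λ: 53.83′ = 0.897167°; total 80.8971667
  hemisphere W, so the sign is −
Point 4:
  Latitude: 50° + 35/60 + 50.2/3600 = 50 + 0.583333 + 0.013944 = 50.5972778
  S → negative
  Longitude: 46° + 40/60 + 43/3600 = 46 + 0.666667 + 0.011944 = 46.6786111
  W ⇒ negate

1. 72.664033, -179.046800
2. -81.350446, 29.180913
3. 33.738767, -80.897167
4. -50.597278, -46.678611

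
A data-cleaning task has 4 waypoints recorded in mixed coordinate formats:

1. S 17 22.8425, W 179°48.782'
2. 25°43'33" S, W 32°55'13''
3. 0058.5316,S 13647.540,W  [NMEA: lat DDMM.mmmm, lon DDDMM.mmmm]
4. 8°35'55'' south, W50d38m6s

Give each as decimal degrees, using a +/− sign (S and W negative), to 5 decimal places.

1. -17.38071, -179.81303
2. -25.72583, -32.92028
3. -0.97553, -136.79233
4. -8.59861, -50.63500

Point 1:
  Latitude: 22.8425′ = 0.380708°; total 17.380708
  hemisphere S, so the sign is −
  Longitude: 48.782′ = 0.813033°; total 179.813033
  W ⇒ negate
Point 2:
  φ: 25° + 43/60 + 33/3600 = 25 + 0.716667 + 0.009167 = 25.725833
  hemisphere S, so the sign is −
  Lon: 32° + 55/60 + 13/3600 = 32 + 0.916667 + 0.003611 = 32.920278
  hemisphere W, so the sign is −
Point 3:
  φ: split at 2 digits → 00° and 58.5316′; 0 + 58.5316/60 = 0.975527
  S → negative
  Lon: degrees = first 3 digits = 136, minutes = 47.54; 136 + 47.54/60 = 136.792333
  W ⇒ negate
Point 4:
  Latitude: 8° + 35/60 + 55/3600 = 8 + 0.583333 + 0.015278 = 8.598611
  S → negative
  λ: 50° + 38/60 + 6/3600 = 50 + 0.633333 + 0.001667 = 50.635000
  W → negative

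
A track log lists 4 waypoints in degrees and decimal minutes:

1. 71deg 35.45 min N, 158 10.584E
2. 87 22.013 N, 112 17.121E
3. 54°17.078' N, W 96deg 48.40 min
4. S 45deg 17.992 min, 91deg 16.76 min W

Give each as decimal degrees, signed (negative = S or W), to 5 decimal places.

1. 71.59083, 158.17640
2. 87.36688, 112.28535
3. 54.28463, -96.80667
4. -45.29987, -91.27933

Point 1:
  Latitude: 35.45′ = 0.590833°; total 71.590833
  N → positive
  λ: 158 + 10.584/60 = 158.176400
  E ⇒ keep positive
Point 2:
  Lat: 22.013′ = 0.366883°; total 87.366883
  N → positive
  Longitude: 17.121′ = 0.285350°; total 112.285350
  E ⇒ keep positive
Point 3:
  Latitude: 17.078′ = 0.284633°; total 54.284633
  N → positive
  Longitude: 96 + 48.4/60 = 96.806667
  W ⇒ negate
Point 4:
  Lat: 17.992′ = 0.299867°; total 45.299867
  S → negative
  λ: 16.76′ = 0.279333°; total 91.279333
  hemisphere W, so the sign is −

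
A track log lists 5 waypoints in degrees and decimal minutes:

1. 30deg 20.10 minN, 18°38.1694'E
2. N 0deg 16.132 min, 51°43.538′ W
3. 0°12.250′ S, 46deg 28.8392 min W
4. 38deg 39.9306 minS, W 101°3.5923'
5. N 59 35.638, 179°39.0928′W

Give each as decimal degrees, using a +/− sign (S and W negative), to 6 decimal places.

1. 30.335000, 18.636157
2. 0.268867, -51.725633
3. -0.204167, -46.480653
4. -38.665510, -101.059872
5. 59.593967, -179.651547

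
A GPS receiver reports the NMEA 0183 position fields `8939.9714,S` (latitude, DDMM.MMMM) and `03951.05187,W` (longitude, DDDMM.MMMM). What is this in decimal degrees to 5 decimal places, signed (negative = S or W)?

-89.66619, -39.85086

Latitude: split at 2 digits → 89° and 39.9714′; 89 + 39.9714/60 = 89.666190
hemisphere S, so the sign is −
Lon: degrees = first 3 digits = 39, minutes = 51.05187; 39 + 51.05187/60 = 39.850865
W ⇒ negate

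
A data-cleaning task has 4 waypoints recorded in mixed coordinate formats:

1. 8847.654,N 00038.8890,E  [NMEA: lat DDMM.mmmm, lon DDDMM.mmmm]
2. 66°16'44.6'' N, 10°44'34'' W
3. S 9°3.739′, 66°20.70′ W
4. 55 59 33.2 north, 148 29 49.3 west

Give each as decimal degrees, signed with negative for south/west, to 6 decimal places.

Point 1:
  Lat: degrees = first 2 digits = 88, minutes = 47.654; 88 + 47.654/60 = 88.7942333
  N ⇒ keep positive
  λ: degrees = first 3 digits = 0, minutes = 38.889; 0 + 38.889/60 = 0.6481500
  E → positive
Point 2:
  φ: 66 + 16/60 + 44.6/3600 = 66.2790556
  N → positive
  Longitude: 10 + 44/60 + 34/3600 = 10.7427778
  W ⇒ negate
Point 3:
  φ: 9 + 3.739/60 = 9.0623167
  S → negative
  Lon: 66 + 20.7/60 = 66.3450000
  W ⇒ negate
Point 4:
  Lat: 55° + 59/60 + 33.2/3600 = 55 + 0.983333 + 0.009222 = 55.9925556
  N → positive
  Lon: 29′ + 49.3″ = 29.82167′; 148 + 29.82167/60 = 148.4970278
  W → negative

1. 88.794233, 0.648150
2. 66.279056, -10.742778
3. -9.062317, -66.345000
4. 55.992556, -148.497028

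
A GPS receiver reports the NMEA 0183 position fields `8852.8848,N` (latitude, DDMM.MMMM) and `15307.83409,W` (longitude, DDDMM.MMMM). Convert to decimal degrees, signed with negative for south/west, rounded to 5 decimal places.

88.88141, -153.13057

φ: split at 2 digits → 88° and 52.8848′; 88 + 52.8848/60 = 88.881413
N ⇒ keep positive
Lon: split at 3 digits → 153° and 7.83409′; 153 + 7.83409/60 = 153.130568
W ⇒ negate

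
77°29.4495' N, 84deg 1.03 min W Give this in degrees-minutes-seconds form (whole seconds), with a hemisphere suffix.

Lat: 29.44950′ → 29′ and 0.44950 × 60 = 26.97″
λ: 1.03000′ → 1′ and 0.03000 × 60 = 1.80″

77°29′27″ N, 84°01′2″ W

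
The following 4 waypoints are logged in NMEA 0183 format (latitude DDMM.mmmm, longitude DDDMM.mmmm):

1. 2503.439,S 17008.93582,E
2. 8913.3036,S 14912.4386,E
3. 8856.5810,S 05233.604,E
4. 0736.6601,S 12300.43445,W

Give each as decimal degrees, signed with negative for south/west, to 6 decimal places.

1. -25.057317, 170.148930
2. -89.221727, 149.207310
3. -88.943017, 52.560067
4. -7.611002, -123.007241

Point 1:
  Latitude: degrees = first 2 digits = 25, minutes = 3.439; 25 + 3.439/60 = 25.0573167
  S ⇒ negate
  Longitude: split at 3 digits → 170° and 8.93582′; 170 + 8.93582/60 = 170.1489303
  E ⇒ keep positive
Point 2:
  φ: degrees = first 2 digits = 89, minutes = 13.3036; 89 + 13.3036/60 = 89.2217267
  S → negative
  Longitude: split at 3 digits → 149° and 12.4386′; 149 + 12.4386/60 = 149.2073100
  E ⇒ keep positive
Point 3:
  Latitude: degrees = first 2 digits = 88, minutes = 56.581; 88 + 56.581/60 = 88.9430167
  hemisphere S, so the sign is −
  Longitude: degrees = first 3 digits = 52, minutes = 33.604; 52 + 33.604/60 = 52.5600667
  E → positive
Point 4:
  φ: split at 2 digits → 07° and 36.6601′; 7 + 36.6601/60 = 7.6110017
  hemisphere S, so the sign is −
  λ: degrees = first 3 digits = 123, minutes = 0.43445; 123 + 0.43445/60 = 123.0072408
  hemisphere W, so the sign is −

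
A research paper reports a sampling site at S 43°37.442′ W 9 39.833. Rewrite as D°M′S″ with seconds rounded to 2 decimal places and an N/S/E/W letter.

43°37′26.52″ S, 9°39′49.98″ W

Latitude: 37.44200′ → 37′ and 0.44200 × 60 = 26.5200″
Longitude: fractional minutes 0.83300 × 60 = 49.9800″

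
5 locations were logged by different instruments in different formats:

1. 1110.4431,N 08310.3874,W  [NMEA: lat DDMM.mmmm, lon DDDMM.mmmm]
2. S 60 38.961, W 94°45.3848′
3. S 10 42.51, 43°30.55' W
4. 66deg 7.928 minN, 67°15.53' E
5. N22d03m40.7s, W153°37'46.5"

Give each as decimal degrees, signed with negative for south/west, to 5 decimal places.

1. 11.17405, -83.17312
2. -60.64935, -94.75641
3. -10.70850, -43.50917
4. 66.13213, 67.25883
5. 22.06131, -153.62958

Point 1:
  φ: degrees = first 2 digits = 11, minutes = 10.4431; 11 + 10.4431/60 = 11.174052
  N ⇒ keep positive
  λ: split at 3 digits → 083° and 10.3874′; 83 + 10.3874/60 = 83.173123
  W → negative
Point 2:
  Lat: 60 + 38.961/60 = 60.649350
  S ⇒ negate
  Longitude: 94 + 45.3848/60 = 94.756413
  W → negative
Point 3:
  Lat: 42.51′ = 0.708500°; total 10.708500
  hemisphere S, so the sign is −
  Lon: 43 + 30.55/60 = 43.509167
  W ⇒ negate
Point 4:
  Lat: 66 + 7.928/60 = 66.132133
  N → positive
  Longitude: 67 + 15.53/60 = 67.258833
  E ⇒ keep positive
Point 5:
  Lat: 22° + 3/60 + 40.7/3600 = 22 + 0.050000 + 0.011306 = 22.061306
  N ⇒ keep positive
  Lon: 37′ + 46.5″ = 37.77500′; 153 + 37.77500/60 = 153.629583
  hemisphere W, so the sign is −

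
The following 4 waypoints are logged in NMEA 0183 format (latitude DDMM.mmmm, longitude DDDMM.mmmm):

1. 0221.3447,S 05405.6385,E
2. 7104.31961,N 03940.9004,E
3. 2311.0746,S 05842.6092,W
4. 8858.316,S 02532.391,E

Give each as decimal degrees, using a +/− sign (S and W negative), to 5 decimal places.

1. -2.35575, 54.09398
2. 71.07199, 39.68167
3. -23.18458, -58.71015
4. -88.97193, 25.53985

Point 1:
  Lat: split at 2 digits → 02° and 21.3447′; 2 + 21.3447/60 = 2.355745
  S → negative
  Lon: degrees = first 3 digits = 54, minutes = 5.6385; 54 + 5.6385/60 = 54.093975
  E → positive
Point 2:
  φ: split at 2 digits → 71° and 4.31961′; 71 + 4.31961/60 = 71.071994
  N → positive
  λ: split at 3 digits → 039° and 40.9004′; 39 + 40.9004/60 = 39.681673
  E ⇒ keep positive
Point 3:
  Lat: split at 2 digits → 23° and 11.0746′; 23 + 11.0746/60 = 23.184577
  hemisphere S, so the sign is −
  λ: split at 3 digits → 058° and 42.6092′; 58 + 42.6092/60 = 58.710153
  W ⇒ negate
Point 4:
  Lat: degrees = first 2 digits = 88, minutes = 58.316; 88 + 58.316/60 = 88.971933
  hemisphere S, so the sign is −
  Longitude: split at 3 digits → 025° and 32.391′; 25 + 32.391/60 = 25.539850
  E ⇒ keep positive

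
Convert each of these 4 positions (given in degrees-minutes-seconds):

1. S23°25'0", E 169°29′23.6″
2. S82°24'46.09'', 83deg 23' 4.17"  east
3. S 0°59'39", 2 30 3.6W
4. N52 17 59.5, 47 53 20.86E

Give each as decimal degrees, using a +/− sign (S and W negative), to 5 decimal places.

Point 1:
  φ: 23 + 25/60 + 0/3600 = 23.416667
  S ⇒ negate
  Lon: 29′ + 23.6″ = 29.39333′; 169 + 29.39333/60 = 169.489889
  E → positive
Point 2:
  φ: 82 + 24/60 + 46.09/3600 = 82.412803
  hemisphere S, so the sign is −
  Longitude: 23′ + 4.17″ = 23.06950′; 83 + 23.06950/60 = 83.384492
  E ⇒ keep positive
Point 3:
  φ: 59′ + 39″ = 59.65000′; 0 + 59.65000/60 = 0.994167
  hemisphere S, so the sign is −
  λ: 2 + 30/60 + 3.6/3600 = 2.501000
  W ⇒ negate
Point 4:
  Lat: 52° + 17/60 + 59.5/3600 = 52 + 0.283333 + 0.016528 = 52.299861
  N ⇒ keep positive
  Lon: 53′ + 20.86″ = 53.34767′; 47 + 53.34767/60 = 47.889128
  E ⇒ keep positive

1. -23.41667, 169.48989
2. -82.41280, 83.38449
3. -0.99417, -2.50100
4. 52.29986, 47.88913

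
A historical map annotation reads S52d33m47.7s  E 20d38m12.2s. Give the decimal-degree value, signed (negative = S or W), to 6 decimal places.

-52.563250, 20.636722

Lat: 33′ + 47.7″ = 33.79500′; 52 + 33.79500/60 = 52.5632500
S ⇒ negate
Lon: 38′ + 12.2″ = 38.20333′; 20 + 38.20333/60 = 20.6367222
E → positive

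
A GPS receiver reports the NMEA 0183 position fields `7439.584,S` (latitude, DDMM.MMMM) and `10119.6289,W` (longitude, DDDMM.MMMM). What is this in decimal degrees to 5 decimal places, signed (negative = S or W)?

Latitude: split at 2 digits → 74° and 39.584′; 74 + 39.584/60 = 74.659733
S → negative
Lon: degrees = first 3 digits = 101, minutes = 19.6289; 101 + 19.6289/60 = 101.327148
W → negative

-74.65973, -101.32715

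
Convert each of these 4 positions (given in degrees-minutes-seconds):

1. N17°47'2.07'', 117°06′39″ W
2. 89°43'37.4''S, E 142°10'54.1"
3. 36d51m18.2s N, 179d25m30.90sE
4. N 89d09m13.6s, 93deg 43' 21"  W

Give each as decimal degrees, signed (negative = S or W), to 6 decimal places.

Point 1:
  φ: 17 + 47/60 + 2.07/3600 = 17.7839083
  N → positive
  Longitude: 117 + 6/60 + 39/3600 = 117.1108333
  hemisphere W, so the sign is −
Point 2:
  Lat: 89° + 43/60 + 37.4/3600 = 89 + 0.716667 + 0.010389 = 89.7270556
  S → negative
  Lon: 10′ + 54.1″ = 10.90167′; 142 + 10.90167/60 = 142.1816944
  E → positive
Point 3:
  Lat: 36 + 51/60 + 18.2/3600 = 36.8550556
  N ⇒ keep positive
  Lon: 179° + 25/60 + 30.9/3600 = 179 + 0.416667 + 0.008583 = 179.4252500
  E → positive
Point 4:
  φ: 9′ + 13.6″ = 9.22667′; 89 + 9.22667/60 = 89.1537778
  N ⇒ keep positive
  Longitude: 93 + 43/60 + 21/3600 = 93.7225000
  hemisphere W, so the sign is −

1. 17.783908, -117.110833
2. -89.727056, 142.181694
3. 36.855056, 179.425250
4. 89.153778, -93.722500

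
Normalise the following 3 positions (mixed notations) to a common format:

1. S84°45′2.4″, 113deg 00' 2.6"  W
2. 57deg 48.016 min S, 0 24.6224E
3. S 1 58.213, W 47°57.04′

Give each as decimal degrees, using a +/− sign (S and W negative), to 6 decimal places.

1. -84.750667, -113.000722
2. -57.800267, 0.410373
3. -1.970217, -47.950667

Point 1:
  φ: 84° + 45/60 + 2.4/3600 = 84 + 0.750000 + 0.000667 = 84.7506667
  S → negative
  Lon: 113 + 0/60 + 2.6/3600 = 113.0007222
  W ⇒ negate
Point 2:
  Latitude: 57 + 48.016/60 = 57.8002667
  S → negative
  Lon: 24.6224′ = 0.410373°; total 0.4103733
  E ⇒ keep positive
Point 3:
  Lat: 58.213′ = 0.970217°; total 1.9702167
  S ⇒ negate
  Lon: 57.04′ = 0.950667°; total 47.9506667
  W ⇒ negate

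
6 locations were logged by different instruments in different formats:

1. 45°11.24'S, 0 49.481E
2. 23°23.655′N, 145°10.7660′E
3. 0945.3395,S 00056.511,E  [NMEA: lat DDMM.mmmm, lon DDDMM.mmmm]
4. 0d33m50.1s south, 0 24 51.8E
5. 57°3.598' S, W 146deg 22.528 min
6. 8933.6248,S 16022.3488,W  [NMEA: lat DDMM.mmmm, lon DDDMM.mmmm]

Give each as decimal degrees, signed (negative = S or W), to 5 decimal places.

Point 1:
  Lat: 45 + 11.24/60 = 45.187333
  S ⇒ negate
  λ: 0 + 49.481/60 = 0.824683
  E → positive
Point 2:
  Lat: 23 + 23.655/60 = 23.394250
  N ⇒ keep positive
  Longitude: 145 + 10.766/60 = 145.179433
  E → positive
Point 3:
  φ: split at 2 digits → 09° and 45.3395′; 9 + 45.3395/60 = 9.755658
  S → negative
  Longitude: split at 3 digits → 000° and 56.511′; 0 + 56.511/60 = 0.941850
  E → positive
Point 4:
  φ: 0° + 33/60 + 50.1/3600 = 0 + 0.550000 + 0.013917 = 0.563917
  hemisphere S, so the sign is −
  Longitude: 0 + 24/60 + 51.8/3600 = 0.414389
  E → positive
Point 5:
  Lat: 3.598′ = 0.059967°; total 57.059967
  S ⇒ negate
  Longitude: 146 + 22.528/60 = 146.375467
  hemisphere W, so the sign is −
Point 6:
  Lat: degrees = first 2 digits = 89, minutes = 33.6248; 89 + 33.6248/60 = 89.560413
  hemisphere S, so the sign is −
  λ: degrees = first 3 digits = 160, minutes = 22.3488; 160 + 22.3488/60 = 160.372480
  W ⇒ negate

1. -45.18733, 0.82468
2. 23.39425, 145.17943
3. -9.75566, 0.94185
4. -0.56392, 0.41439
5. -57.05997, -146.37547
6. -89.56041, -160.37248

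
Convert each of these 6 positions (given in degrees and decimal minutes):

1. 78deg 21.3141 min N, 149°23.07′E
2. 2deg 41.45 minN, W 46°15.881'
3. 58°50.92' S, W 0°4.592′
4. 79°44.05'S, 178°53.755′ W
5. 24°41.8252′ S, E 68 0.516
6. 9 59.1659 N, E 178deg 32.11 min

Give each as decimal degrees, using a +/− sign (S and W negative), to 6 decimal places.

1. 78.355235, 149.384500
2. 2.690833, -46.264683
3. -58.848667, -0.076533
4. -79.734167, -178.895917
5. -24.697087, 68.008600
6. 9.986098, 178.535167

Point 1:
  Latitude: 78 + 21.3141/60 = 78.3552350
  N ⇒ keep positive
  Lon: 23.07′ = 0.384500°; total 149.3845000
  E → positive
Point 2:
  φ: 41.45′ = 0.690833°; total 2.6908333
  N ⇒ keep positive
  Longitude: 46 + 15.881/60 = 46.2646833
  hemisphere W, so the sign is −
Point 3:
  Lat: 58 + 50.92/60 = 58.8486667
  S ⇒ negate
  Lon: 0 + 4.592/60 = 0.0765333
  W ⇒ negate
Point 4:
  Lat: 79 + 44.05/60 = 79.7341667
  S → negative
  λ: 53.755′ = 0.895917°; total 178.8959167
  W ⇒ negate
Point 5:
  φ: 24 + 41.8252/60 = 24.6970867
  S ⇒ negate
  Longitude: 0.516′ = 0.008600°; total 68.0086000
  E ⇒ keep positive
Point 6:
  Lat: 59.1659′ = 0.986098°; total 9.9860983
  N ⇒ keep positive
  λ: 32.11′ = 0.535167°; total 178.5351667
  E → positive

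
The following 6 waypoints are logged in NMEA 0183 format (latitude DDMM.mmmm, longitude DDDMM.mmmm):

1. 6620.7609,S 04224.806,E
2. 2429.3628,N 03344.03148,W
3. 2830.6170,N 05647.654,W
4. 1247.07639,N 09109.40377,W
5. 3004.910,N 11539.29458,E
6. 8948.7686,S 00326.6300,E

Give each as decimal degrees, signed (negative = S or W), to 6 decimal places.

1. -66.346015, 42.413433
2. 24.489380, -33.733858
3. 28.510283, -56.794233
4. 12.784607, -91.156730
5. 30.081833, 115.654910
6. -89.812810, 3.443833

Point 1:
  φ: split at 2 digits → 66° and 20.7609′; 66 + 20.7609/60 = 66.3460150
  hemisphere S, so the sign is −
  Longitude: split at 3 digits → 042° and 24.806′; 42 + 24.806/60 = 42.4134333
  E → positive
Point 2:
  Latitude: degrees = first 2 digits = 24, minutes = 29.3628; 24 + 29.3628/60 = 24.4893800
  N ⇒ keep positive
  λ: split at 3 digits → 033° and 44.03148′; 33 + 44.03148/60 = 33.7338580
  W → negative
Point 3:
  φ: degrees = first 2 digits = 28, minutes = 30.617; 28 + 30.617/60 = 28.5102833
  N → positive
  λ: split at 3 digits → 056° and 47.654′; 56 + 47.654/60 = 56.7942333
  W ⇒ negate
Point 4:
  Lat: split at 2 digits → 12° and 47.07639′; 12 + 47.07639/60 = 12.7846065
  N → positive
  Longitude: split at 3 digits → 091° and 9.40377′; 91 + 9.40377/60 = 91.1567295
  W ⇒ negate
Point 5:
  φ: degrees = first 2 digits = 30, minutes = 4.91; 30 + 4.91/60 = 30.0818333
  N ⇒ keep positive
  Lon: split at 3 digits → 115° and 39.29458′; 115 + 39.29458/60 = 115.6549097
  E ⇒ keep positive
Point 6:
  Lat: split at 2 digits → 89° and 48.7686′; 89 + 48.7686/60 = 89.8128100
  S → negative
  Longitude: degrees = first 3 digits = 3, minutes = 26.63; 3 + 26.63/60 = 3.4438333
  E → positive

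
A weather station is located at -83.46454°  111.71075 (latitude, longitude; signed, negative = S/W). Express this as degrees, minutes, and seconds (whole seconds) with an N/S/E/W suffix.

83°27′52″ S, 111°42′39″ E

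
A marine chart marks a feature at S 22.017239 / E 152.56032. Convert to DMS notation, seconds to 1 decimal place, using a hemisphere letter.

22°01′2.1″ S, 152°33′37.2″ E

φ: whole degrees 22; 1.03434′ → 1′ and 2.060″
Lon: 0.560320° → 33.61920′; 0.61920 × 60 = 37.152″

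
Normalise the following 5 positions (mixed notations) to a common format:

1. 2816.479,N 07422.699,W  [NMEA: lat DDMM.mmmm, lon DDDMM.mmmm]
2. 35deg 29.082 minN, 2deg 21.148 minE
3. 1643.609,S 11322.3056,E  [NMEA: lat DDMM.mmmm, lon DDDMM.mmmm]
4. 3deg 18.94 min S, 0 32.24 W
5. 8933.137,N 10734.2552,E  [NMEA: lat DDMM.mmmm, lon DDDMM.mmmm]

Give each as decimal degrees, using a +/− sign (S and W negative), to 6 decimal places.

1. 28.274650, -74.378317
2. 35.484700, 2.352467
3. -16.726817, 113.371760
4. -3.315667, -0.537333
5. 89.552283, 107.570920

Point 1:
  Lat: degrees = first 2 digits = 28, minutes = 16.479; 28 + 16.479/60 = 28.2746500
  N ⇒ keep positive
  λ: split at 3 digits → 074° and 22.699′; 74 + 22.699/60 = 74.3783167
  W ⇒ negate
Point 2:
  Latitude: 29.082′ = 0.484700°; total 35.4847000
  N → positive
  Longitude: 21.148′ = 0.352467°; total 2.3524667
  E ⇒ keep positive
Point 3:
  φ: degrees = first 2 digits = 16, minutes = 43.609; 16 + 43.609/60 = 16.7268167
  S ⇒ negate
  λ: split at 3 digits → 113° and 22.3056′; 113 + 22.3056/60 = 113.3717600
  E ⇒ keep positive
Point 4:
  Latitude: 3 + 18.94/60 = 3.3156667
  hemisphere S, so the sign is −
  Lon: 32.24′ = 0.537333°; total 0.5373333
  hemisphere W, so the sign is −
Point 5:
  Lat: degrees = first 2 digits = 89, minutes = 33.137; 89 + 33.137/60 = 89.5522833
  N ⇒ keep positive
  λ: degrees = first 3 digits = 107, minutes = 34.2552; 107 + 34.2552/60 = 107.5709200
  E ⇒ keep positive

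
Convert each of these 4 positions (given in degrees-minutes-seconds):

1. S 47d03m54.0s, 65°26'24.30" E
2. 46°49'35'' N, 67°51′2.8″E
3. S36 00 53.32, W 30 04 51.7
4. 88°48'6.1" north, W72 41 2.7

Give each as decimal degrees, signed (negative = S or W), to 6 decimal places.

1. -47.065000, 65.440083
2. 46.826389, 67.850778
3. -36.014811, -30.081028
4. 88.801694, -72.684083

Point 1:
  Latitude: 3′ + 54″ = 3.90000′; 47 + 3.90000/60 = 47.0650000
  hemisphere S, so the sign is −
  λ: 65° + 26/60 + 24.3/3600 = 65 + 0.433333 + 0.006750 = 65.4400833
  E ⇒ keep positive
Point 2:
  φ: 46 + 49/60 + 35/3600 = 46.8263889
  N → positive
  Longitude: 51′ + 2.8″ = 51.04667′; 67 + 51.04667/60 = 67.8507778
  E → positive
Point 3:
  Lat: 36 + 0/60 + 53.32/3600 = 36.0148111
  S ⇒ negate
  Longitude: 30 + 4/60 + 51.7/3600 = 30.0810278
  hemisphere W, so the sign is −
Point 4:
  Latitude: 88° + 48/60 + 6.1/3600 = 88 + 0.800000 + 0.001694 = 88.8016944
  N ⇒ keep positive
  λ: 72 + 41/60 + 2.7/3600 = 72.6840833
  W ⇒ negate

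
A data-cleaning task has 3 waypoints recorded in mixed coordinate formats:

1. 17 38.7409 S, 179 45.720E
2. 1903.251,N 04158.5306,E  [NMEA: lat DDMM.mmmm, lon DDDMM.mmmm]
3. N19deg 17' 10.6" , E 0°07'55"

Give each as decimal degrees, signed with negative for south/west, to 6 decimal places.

Point 1:
  Lat: 38.7409′ = 0.645682°; total 17.6456817
  S ⇒ negate
  Lon: 179 + 45.72/60 = 179.7620000
  E ⇒ keep positive
Point 2:
  Lat: split at 2 digits → 19° and 3.251′; 19 + 3.251/60 = 19.0541833
  N ⇒ keep positive
  Longitude: degrees = first 3 digits = 41, minutes = 58.5306; 41 + 58.5306/60 = 41.9755100
  E → positive
Point 3:
  Latitude: 19° + 17/60 + 10.6/3600 = 19 + 0.283333 + 0.002944 = 19.2862778
  N → positive
  λ: 0 + 7/60 + 55/3600 = 0.1319444
  E ⇒ keep positive

1. -17.645682, 179.762000
2. 19.054183, 41.975510
3. 19.286278, 0.131944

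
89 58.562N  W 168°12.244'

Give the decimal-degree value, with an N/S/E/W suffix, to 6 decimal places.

89.976033° N, 168.204067° W

Latitude: 89 + 58.562/60 = 89.9760333
λ: 168 + 12.244/60 = 168.2040667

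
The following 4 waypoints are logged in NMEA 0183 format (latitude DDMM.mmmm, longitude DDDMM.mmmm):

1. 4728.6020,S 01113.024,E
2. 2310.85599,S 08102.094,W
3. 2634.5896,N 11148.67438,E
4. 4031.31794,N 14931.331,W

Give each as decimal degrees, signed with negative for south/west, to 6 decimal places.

Point 1:
  φ: degrees = first 2 digits = 47, minutes = 28.602; 47 + 28.602/60 = 47.4767000
  hemisphere S, so the sign is −
  Longitude: degrees = first 3 digits = 11, minutes = 13.024; 11 + 13.024/60 = 11.2170667
  E → positive
Point 2:
  Lat: degrees = first 2 digits = 23, minutes = 10.85599; 23 + 10.85599/60 = 23.1809332
  hemisphere S, so the sign is −
  λ: degrees = first 3 digits = 81, minutes = 2.094; 81 + 2.094/60 = 81.0349000
  W → negative
Point 3:
  Lat: degrees = first 2 digits = 26, minutes = 34.5896; 26 + 34.5896/60 = 26.5764933
  N ⇒ keep positive
  λ: degrees = first 3 digits = 111, minutes = 48.67438; 111 + 48.67438/60 = 111.8112397
  E ⇒ keep positive
Point 4:
  Latitude: split at 2 digits → 40° and 31.31794′; 40 + 31.31794/60 = 40.5219657
  N → positive
  Lon: split at 3 digits → 149° and 31.331′; 149 + 31.331/60 = 149.5221833
  W ⇒ negate

1. -47.476700, 11.217067
2. -23.180933, -81.034900
3. 26.576493, 111.811240
4. 40.521966, -149.522183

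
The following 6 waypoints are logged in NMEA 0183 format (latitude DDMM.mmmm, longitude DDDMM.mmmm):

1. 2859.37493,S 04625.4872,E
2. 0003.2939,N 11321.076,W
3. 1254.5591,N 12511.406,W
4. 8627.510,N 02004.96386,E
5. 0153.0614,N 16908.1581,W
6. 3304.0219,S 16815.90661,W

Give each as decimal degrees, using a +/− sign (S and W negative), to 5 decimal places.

Point 1:
  φ: degrees = first 2 digits = 28, minutes = 59.37493; 28 + 59.37493/60 = 28.989582
  S ⇒ negate
  λ: degrees = first 3 digits = 46, minutes = 25.4872; 46 + 25.4872/60 = 46.424787
  E ⇒ keep positive
Point 2:
  Latitude: degrees = first 2 digits = 0, minutes = 3.2939; 0 + 3.2939/60 = 0.054898
  N ⇒ keep positive
  λ: split at 3 digits → 113° and 21.076′; 113 + 21.076/60 = 113.351267
  W → negative
Point 3:
  Latitude: degrees = first 2 digits = 12, minutes = 54.5591; 12 + 54.5591/60 = 12.909318
  N ⇒ keep positive
  Longitude: split at 3 digits → 125° and 11.406′; 125 + 11.406/60 = 125.190100
  W → negative
Point 4:
  Latitude: split at 2 digits → 86° and 27.51′; 86 + 27.51/60 = 86.458500
  N → positive
  Longitude: split at 3 digits → 020° and 4.96386′; 20 + 4.96386/60 = 20.082731
  E → positive
Point 5:
  Lat: degrees = first 2 digits = 1, minutes = 53.0614; 1 + 53.0614/60 = 1.884357
  N → positive
  Longitude: split at 3 digits → 169° and 8.1581′; 169 + 8.1581/60 = 169.135968
  hemisphere W, so the sign is −
Point 6:
  Lat: degrees = first 2 digits = 33, minutes = 4.0219; 33 + 4.0219/60 = 33.067032
  hemisphere S, so the sign is −
  λ: split at 3 digits → 168° and 15.90661′; 168 + 15.90661/60 = 168.265110
  W ⇒ negate

1. -28.98958, 46.42479
2. 0.05490, -113.35127
3. 12.90932, -125.19010
4. 86.45850, 20.08273
5. 1.88436, -169.13597
6. -33.06703, -168.26511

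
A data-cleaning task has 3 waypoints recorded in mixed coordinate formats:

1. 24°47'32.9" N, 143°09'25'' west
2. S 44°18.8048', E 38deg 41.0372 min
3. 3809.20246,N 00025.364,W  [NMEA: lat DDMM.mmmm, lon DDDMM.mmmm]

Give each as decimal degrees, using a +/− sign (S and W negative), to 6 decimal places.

1. 24.792472, -143.156944
2. -44.313413, 38.683953
3. 38.153374, -0.422733

Point 1:
  Lat: 47′ + 32.9″ = 47.54833′; 24 + 47.54833/60 = 24.7924722
  N ⇒ keep positive
  Longitude: 9′ + 25″ = 9.41667′; 143 + 9.41667/60 = 143.1569444
  W → negative
Point 2:
  Latitude: 44 + 18.8048/60 = 44.3134133
  hemisphere S, so the sign is −
  Longitude: 41.0372′ = 0.683953°; total 38.6839533
  E → positive
Point 3:
  Latitude: split at 2 digits → 38° and 9.20246′; 38 + 9.20246/60 = 38.1533743
  N → positive
  Longitude: split at 3 digits → 000° and 25.364′; 0 + 25.364/60 = 0.4227333
  W → negative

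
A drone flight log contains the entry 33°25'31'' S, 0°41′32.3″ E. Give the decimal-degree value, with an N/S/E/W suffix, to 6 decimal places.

33.425278° S, 0.692306° E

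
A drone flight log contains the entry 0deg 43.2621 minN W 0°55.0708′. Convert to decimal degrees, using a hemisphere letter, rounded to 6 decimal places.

φ: 0 + 43.2621/60 = 0.7210350
λ: 55.0708′ = 0.917847°; total 0.9178467

0.721035° N, 0.917847° W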